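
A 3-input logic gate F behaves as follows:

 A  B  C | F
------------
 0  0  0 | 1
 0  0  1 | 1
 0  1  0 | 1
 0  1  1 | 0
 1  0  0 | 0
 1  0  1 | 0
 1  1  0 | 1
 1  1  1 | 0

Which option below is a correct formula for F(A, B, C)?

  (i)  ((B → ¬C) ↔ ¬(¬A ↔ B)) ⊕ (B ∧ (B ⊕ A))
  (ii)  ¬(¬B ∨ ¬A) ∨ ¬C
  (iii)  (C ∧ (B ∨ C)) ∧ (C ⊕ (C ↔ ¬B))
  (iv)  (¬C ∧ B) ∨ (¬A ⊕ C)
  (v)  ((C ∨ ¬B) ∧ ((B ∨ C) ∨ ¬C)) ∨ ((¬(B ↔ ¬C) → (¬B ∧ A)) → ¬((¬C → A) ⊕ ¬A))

(ii) fails at (0,0,1): the formula yields 0, F is 1.
(iii) fails at (0,0,0): the formula yields 0, F is 1.
(iv) fails at (0,0,1): the formula yields 0, F is 1.
(v) fails at (0,1,0): the formula yields 0, F is 1.
Only (i) survives; checking it on all 8 rows confirms it matches F.

i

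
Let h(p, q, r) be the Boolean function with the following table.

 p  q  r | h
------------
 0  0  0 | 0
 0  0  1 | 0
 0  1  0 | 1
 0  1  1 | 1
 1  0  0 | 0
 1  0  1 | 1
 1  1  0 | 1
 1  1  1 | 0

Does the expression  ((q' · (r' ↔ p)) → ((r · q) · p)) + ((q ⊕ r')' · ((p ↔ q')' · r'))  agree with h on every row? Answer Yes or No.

Check the formula against h row by row:
  p=0, q=0, r=0: formula gives 1, but h = 0 ✗
A single disagreement suffices: at (0,0,0) they differ, so the formula does not compute h.

No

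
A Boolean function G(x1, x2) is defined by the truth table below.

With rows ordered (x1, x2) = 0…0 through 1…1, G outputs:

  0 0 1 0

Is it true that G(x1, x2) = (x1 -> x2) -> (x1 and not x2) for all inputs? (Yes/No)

Yes

Test each input against both G and the formula:
  x1=0, x2=0: formula gives 0, G = 0 ✓
  x1=0, x2=1: formula gives 0, G = 0 ✓
  x1=1, x2=0: formula gives 1, G = 1 ✓
  x1=1, x2=1: formula gives 0, G = 0 ✓
No disagreement on any input; they are logically equivalent.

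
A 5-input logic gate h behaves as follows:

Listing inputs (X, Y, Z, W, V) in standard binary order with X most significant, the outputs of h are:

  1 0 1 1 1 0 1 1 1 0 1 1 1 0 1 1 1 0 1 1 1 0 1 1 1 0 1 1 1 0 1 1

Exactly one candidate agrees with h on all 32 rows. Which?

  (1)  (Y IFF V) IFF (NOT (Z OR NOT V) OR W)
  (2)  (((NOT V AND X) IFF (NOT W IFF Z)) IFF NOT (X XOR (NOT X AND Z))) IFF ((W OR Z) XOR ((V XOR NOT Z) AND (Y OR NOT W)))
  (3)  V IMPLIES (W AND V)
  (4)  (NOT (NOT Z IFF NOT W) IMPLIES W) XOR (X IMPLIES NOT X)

3

(1) disagrees with h on (0,0,0,0,0) (formula → 0, table → 1); rule it out.
(2) disagrees with h on (0,0,0,1,0) (formula → 0, table → 1); rule it out.
(4) disagrees with h on (0,0,0,0,0) (formula → 0, table → 1); rule it out.
That leaves (3). Evaluating it on every row reproduces the table of h exactly.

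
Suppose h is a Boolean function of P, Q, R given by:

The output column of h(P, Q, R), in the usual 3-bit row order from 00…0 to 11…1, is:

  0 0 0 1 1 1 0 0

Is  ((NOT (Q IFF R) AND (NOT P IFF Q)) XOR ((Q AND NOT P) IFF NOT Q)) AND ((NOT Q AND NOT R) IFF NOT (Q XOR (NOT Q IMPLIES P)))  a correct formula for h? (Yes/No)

Evaluate ((NOT (Q IFF R) AND (NOT P IFF Q)) XOR ((Q AND NOT P) IFF NOT Q)) AND ((NOT Q AND NOT R) IFF NOT (Q XOR (NOT Q IMPLIES P))) on each row and compare to h:
  P=0, Q=0, R=0: formula gives 0, h = 0 ✓
  P=0, Q=0, R=1: formula gives 0, h = 0 ✓
  P=0, Q=1, R=0: formula gives 0, h = 0 ✓
  P=0, Q=1, R=1: formula gives 0, but h = 1 ✗
Since they disagree at (0,1,1), the expression is not a correct formula for h.

No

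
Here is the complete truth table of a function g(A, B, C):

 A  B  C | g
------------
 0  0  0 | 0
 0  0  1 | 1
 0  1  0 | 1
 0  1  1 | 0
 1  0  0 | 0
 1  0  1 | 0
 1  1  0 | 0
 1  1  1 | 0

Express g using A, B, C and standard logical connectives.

g=1 on 2 inputs: (0,0,1), (0,1,0). Reading each as a conjunction of literals (¬A·¬B·C, ¬A·B·¬C) and taking the OR gives the canonical DNF.

g(A, B, C) = ((~A & ~B) & C) | ((~A & B) & ~C)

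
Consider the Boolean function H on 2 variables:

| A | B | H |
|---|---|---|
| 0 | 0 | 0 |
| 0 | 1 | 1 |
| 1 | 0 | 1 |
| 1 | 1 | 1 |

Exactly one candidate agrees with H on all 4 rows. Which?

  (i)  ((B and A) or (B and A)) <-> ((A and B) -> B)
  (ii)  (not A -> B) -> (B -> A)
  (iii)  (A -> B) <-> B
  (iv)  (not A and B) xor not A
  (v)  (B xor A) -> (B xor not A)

iii

(i) fails at (0,1): the formula yields 0, H is 1.
(ii) fails at (0,0): the formula yields 1, H is 0.
(iv) fails at (0,0): the formula yields 1, H is 0.
(v) fails at (0,0): the formula yields 1, H is 0.
That leaves (iii). Evaluating it on every row reproduces the table of H exactly.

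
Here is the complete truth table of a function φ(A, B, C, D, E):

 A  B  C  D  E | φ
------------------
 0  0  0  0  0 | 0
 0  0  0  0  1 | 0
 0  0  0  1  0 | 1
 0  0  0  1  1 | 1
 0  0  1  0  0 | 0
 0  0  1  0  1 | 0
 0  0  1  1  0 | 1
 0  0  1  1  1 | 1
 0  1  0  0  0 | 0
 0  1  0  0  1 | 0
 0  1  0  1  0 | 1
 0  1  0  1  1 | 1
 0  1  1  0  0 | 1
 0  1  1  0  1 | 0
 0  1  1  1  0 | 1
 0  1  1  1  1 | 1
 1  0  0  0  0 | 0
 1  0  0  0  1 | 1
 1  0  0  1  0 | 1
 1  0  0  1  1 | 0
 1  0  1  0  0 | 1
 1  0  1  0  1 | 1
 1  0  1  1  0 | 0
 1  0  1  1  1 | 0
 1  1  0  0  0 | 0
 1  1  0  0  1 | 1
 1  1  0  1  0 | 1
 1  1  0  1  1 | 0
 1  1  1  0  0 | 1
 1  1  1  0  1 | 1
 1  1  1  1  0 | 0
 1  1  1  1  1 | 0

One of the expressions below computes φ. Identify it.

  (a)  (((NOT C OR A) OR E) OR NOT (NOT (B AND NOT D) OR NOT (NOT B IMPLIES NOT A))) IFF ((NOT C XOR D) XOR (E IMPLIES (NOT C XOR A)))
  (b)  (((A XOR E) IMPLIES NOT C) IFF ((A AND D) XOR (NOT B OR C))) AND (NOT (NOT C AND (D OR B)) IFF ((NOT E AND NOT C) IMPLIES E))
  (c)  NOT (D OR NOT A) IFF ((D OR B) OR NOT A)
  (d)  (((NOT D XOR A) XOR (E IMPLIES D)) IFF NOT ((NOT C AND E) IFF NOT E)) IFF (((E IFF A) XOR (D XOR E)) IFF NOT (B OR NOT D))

a

(b) fails at (0,0,0,0,1): the formula yields 1, φ is 0.
(c) fails at (0,0,0,1,0): the formula yields 0, φ is 1.
(d) fails at (0,0,0,0,0): the formula yields 1, φ is 0.
Only (a) survives; checking it on all 32 rows confirms it matches φ.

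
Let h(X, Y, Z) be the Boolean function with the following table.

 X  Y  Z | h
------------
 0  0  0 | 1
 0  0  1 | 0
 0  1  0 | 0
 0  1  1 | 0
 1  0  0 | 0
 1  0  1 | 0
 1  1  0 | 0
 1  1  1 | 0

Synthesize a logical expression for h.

h(X, Y, Z) = not ((X or Y) or Z)

The output is 1 only when every input is 0 — NOR of all inputs.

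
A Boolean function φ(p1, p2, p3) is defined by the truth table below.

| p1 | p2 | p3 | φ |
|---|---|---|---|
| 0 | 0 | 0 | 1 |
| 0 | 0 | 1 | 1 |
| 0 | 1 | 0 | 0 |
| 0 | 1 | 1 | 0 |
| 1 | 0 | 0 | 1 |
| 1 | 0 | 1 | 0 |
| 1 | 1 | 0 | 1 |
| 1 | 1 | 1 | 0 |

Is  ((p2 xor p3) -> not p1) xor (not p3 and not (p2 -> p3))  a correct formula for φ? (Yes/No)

No

Evaluate ((p2 xor p3) -> not p1) xor (not p3 and not (p2 -> p3)) on each row and compare to φ:
  p1=0, p2=0, p3=0: formula gives 1, φ = 1 ✓
  p1=0, p2=0, p3=1: formula gives 1, φ = 1 ✓
  p1=0, p2=1, p3=0: formula gives 0, φ = 0 ✓
  p1=0, p2=1, p3=1: formula gives 1, but φ = 0 ✗
Row (0,1,1) is a counterexample, so the formula is not equivalent to φ.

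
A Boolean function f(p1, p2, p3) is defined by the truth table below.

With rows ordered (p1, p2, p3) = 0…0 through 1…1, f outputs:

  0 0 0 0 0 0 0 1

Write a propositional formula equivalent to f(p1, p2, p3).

f(p1, p2, p3) = (p1 ∧ p2) ∧ p3

The output is 1 only when every input is 1 — the AND of all inputs.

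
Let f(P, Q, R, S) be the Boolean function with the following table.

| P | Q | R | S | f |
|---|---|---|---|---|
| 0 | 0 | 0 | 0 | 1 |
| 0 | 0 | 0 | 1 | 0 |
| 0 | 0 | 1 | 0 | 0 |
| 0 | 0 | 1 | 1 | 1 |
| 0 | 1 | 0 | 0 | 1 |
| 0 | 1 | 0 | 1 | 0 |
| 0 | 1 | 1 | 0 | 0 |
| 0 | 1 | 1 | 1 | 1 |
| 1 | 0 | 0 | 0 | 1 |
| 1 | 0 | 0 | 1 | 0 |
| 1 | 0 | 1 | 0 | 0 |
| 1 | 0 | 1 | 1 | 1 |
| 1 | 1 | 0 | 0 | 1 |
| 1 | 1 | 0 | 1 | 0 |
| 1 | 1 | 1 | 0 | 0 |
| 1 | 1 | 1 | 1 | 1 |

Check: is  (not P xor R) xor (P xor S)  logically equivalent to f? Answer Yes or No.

Evaluate (not P xor R) xor (P xor S) on each row and compare to f:
  P=0, Q=0, R=0, S=0: formula gives 1, f = 1 ✓
  P=0, Q=0, R=0, S=1: formula gives 0, f = 0 ✓
  P=0, Q=0, R=1, S=0: formula gives 0, f = 0 ✓
  P=0, Q=0, R=1, S=1: formula gives 1, f = 1 ✓
  …and likewise for the remaining 12 rows.
No disagreement on any input; they are logically equivalent.

Yes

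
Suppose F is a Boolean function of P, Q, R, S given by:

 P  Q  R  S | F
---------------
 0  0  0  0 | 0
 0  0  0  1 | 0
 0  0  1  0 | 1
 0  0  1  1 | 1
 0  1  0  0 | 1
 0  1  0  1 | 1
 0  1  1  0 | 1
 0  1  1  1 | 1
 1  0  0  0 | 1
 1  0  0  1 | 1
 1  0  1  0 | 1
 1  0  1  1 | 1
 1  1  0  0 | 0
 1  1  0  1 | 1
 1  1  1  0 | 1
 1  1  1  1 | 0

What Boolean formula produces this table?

F(P, Q, R, S) = ~((((((~P & ~Q) & ~R) & ~S) | (((~P & ~Q) & ~R) & S)) | (((P & Q) & ~R) & ~S)) | (((P & Q) & R) & S))

There are just 4 zero rows: (0,0,0,0), (0,0,0,1), (1,1,0,0), (1,1,1,1). Their minterms are ¬P·¬Q·¬R·¬S, ¬P·¬Q·¬R·S, P·Q·¬R·¬S, P·Q·R·S; the OR of those covers precisely the 0-outputs, and negating it yields F.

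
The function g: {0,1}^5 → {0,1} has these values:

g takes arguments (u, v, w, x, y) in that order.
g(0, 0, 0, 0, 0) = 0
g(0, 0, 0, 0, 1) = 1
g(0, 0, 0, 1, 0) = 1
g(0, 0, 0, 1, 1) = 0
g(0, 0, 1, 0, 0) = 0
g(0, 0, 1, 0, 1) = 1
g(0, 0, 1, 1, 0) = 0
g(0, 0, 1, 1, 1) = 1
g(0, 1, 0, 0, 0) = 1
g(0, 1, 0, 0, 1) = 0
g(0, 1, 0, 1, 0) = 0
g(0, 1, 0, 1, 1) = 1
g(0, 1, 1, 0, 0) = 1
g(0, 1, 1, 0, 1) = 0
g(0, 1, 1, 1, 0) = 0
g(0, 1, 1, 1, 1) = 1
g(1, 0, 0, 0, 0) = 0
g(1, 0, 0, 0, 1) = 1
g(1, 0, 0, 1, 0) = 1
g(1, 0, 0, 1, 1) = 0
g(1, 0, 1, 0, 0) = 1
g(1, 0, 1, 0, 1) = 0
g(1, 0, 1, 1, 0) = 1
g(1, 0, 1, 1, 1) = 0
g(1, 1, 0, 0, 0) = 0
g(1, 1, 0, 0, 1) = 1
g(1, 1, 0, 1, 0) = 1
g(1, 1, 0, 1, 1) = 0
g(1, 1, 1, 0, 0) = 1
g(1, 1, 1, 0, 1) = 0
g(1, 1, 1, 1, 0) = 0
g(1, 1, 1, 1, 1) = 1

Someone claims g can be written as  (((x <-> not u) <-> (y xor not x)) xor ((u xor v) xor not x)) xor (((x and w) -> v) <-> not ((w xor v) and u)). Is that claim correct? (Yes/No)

Yes

Evaluate (((x <-> not u) <-> (y xor not x)) xor ((u xor v) xor not x)) xor (((x and w) -> v) <-> not ((w xor v) and u)) on each row and compare to g:
  u=0, v=0, w=0, x=0, y=0: formula gives 0, g = 0 ✓
  u=0, v=0, w=0, x=0, y=1: formula gives 1, g = 1 ✓
  u=0, v=0, w=0, x=1, y=0: formula gives 1, g = 1 ✓
  u=0, v=0, w=0, x=1, y=1: formula gives 0, g = 0 ✓
  …and likewise for the remaining 28 rows.
All 32 rows match — the expression computes g exactly.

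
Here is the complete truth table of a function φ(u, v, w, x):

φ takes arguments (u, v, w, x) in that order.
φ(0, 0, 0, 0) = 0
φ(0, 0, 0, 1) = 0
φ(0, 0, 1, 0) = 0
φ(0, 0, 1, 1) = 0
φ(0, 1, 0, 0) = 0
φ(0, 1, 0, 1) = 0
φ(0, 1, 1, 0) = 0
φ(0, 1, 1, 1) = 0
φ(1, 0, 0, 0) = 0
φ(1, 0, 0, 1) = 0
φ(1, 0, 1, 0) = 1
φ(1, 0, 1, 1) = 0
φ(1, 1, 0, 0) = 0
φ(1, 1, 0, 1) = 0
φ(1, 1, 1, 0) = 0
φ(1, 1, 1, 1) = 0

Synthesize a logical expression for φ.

φ(u, v, w, x) = ((u & ~v) & w) & ~x

φ is 1 on exactly one input, (1,0,1,0), whose minterm is u·¬v·w·¬x. So φ is just that conjunction.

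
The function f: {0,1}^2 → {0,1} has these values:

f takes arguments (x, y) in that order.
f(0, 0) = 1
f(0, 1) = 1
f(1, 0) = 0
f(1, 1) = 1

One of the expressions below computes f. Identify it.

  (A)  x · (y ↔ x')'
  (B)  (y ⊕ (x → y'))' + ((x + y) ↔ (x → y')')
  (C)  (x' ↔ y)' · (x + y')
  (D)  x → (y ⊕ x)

B

(A) fails at (0,0): the formula yields 0, f is 1.
(C) fails at (0,1): the formula yields 0, f is 1.
(D) fails at (1,0): the formula yields 1, f is 0.
That leaves (B). Evaluating it on every row reproduces the table of f exactly.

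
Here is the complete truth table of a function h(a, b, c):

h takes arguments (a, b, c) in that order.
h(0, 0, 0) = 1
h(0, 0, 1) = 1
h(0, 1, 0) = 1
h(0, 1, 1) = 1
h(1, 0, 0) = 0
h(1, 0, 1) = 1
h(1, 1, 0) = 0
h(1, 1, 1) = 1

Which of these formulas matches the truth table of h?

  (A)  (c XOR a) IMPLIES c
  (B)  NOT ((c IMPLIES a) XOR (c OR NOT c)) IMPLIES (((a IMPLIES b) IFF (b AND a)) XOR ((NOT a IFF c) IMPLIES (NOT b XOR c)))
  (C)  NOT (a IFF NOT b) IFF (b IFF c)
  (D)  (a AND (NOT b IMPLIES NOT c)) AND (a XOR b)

A

(B) fails at (1,0,1): the formula yields 0, h is 1.
(C) fails at (0,0,1): the formula yields 0, h is 1.
(D) fails at (0,0,0): the formula yields 0, h is 1.
Only (A) survives; checking it on all 8 rows confirms it matches h.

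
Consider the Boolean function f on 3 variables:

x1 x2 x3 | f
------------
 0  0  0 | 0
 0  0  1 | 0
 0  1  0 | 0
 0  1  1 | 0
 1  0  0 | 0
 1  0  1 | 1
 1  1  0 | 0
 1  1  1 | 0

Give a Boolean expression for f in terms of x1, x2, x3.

f(x1, x2, x3) = (x1 · x2') · x3

Only row (1,0,1) gives 1. That row's minterm x1·¬x2·x3 is f directly.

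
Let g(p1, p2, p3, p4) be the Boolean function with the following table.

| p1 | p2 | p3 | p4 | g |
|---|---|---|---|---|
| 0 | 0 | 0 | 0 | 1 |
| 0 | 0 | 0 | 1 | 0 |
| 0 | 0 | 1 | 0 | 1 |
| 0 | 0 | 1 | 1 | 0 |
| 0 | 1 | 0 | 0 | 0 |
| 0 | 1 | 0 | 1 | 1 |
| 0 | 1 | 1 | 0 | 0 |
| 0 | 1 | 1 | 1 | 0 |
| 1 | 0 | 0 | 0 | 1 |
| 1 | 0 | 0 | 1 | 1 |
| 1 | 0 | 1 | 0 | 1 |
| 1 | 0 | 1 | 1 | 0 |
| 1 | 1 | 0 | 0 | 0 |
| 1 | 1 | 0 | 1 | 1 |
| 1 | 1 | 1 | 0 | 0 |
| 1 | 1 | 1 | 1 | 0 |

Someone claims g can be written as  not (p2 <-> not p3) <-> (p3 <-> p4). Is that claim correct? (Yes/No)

Test each input against both g and the formula:
  p1=0, p2=0, p3=0, p4=0: formula gives 1, g = 1 ✓
  p1=0, p2=0, p3=0, p4=1: formula gives 0, g = 0 ✓
  p1=0, p2=0, p3=1, p4=0: formula gives 1, g = 1 ✓
  p1=0, p2=0, p3=1, p4=1: formula gives 0, g = 0 ✓
  …
  p1=0, p2=1, p3=1, p4=1: formula gives 1, but g = 0 ✗
A single disagreement suffices: at (0,1,1,1) they differ, so the formula does not compute g.

No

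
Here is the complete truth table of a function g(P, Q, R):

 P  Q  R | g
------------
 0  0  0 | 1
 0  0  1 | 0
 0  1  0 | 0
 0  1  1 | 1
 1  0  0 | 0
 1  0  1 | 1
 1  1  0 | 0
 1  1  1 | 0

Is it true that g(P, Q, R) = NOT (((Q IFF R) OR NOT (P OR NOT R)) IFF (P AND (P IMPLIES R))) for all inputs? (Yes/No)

Check the formula against g row by row:
  P=0, Q=0, R=0: formula gives 1, g = 1 ✓
  P=0, Q=0, R=1: formula gives 1, but g = 0 ✗
A single disagreement suffices: at (0,0,1) they differ, so the formula does not compute g.

No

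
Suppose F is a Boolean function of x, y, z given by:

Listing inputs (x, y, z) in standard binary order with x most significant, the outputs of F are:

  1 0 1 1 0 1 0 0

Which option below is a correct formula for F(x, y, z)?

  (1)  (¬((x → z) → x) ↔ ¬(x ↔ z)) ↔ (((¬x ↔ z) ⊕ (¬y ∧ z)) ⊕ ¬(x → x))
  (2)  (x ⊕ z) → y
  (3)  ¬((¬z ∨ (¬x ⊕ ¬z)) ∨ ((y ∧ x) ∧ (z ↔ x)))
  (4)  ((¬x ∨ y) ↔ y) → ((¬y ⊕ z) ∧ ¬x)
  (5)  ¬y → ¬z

(2): at (1,1,0) it gives 1, but F = 0 — eliminated.
(3): at (0,0,0) it gives 0, but F = 1 — eliminated.
(4): at (0,0,1) it gives 1, but F = 0 — eliminated.
(5): at (1,0,0) it gives 1, but F = 0 — eliminated.
That leaves (1). Evaluating it on every row reproduces the table of F exactly.

1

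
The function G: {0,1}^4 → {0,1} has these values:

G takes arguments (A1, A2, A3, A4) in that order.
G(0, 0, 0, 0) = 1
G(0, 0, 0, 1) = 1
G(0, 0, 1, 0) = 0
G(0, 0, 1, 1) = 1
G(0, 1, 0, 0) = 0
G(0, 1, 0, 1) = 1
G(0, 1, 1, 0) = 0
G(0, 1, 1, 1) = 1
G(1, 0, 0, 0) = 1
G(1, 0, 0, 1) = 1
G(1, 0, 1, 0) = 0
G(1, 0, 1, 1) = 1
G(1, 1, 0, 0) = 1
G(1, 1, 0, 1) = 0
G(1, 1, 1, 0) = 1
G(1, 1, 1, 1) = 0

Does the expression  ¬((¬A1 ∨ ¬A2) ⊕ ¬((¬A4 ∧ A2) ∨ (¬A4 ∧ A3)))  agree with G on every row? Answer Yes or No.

Yes

Evaluate ¬((¬A1 ∨ ¬A2) ⊕ ¬((¬A4 ∧ A2) ∨ (¬A4 ∧ A3))) on each row and compare to G:
  A1=0, A2=0, A3=0, A4=0: formula gives 1, G = 1 ✓
  A1=0, A2=0, A3=0, A4=1: formula gives 1, G = 1 ✓
  A1=0, A2=0, A3=1, A4=0: formula gives 0, G = 0 ✓
  A1=0, A2=0, A3=1, A4=1: formula gives 1, G = 1 ✓
  …and likewise for the remaining 12 rows.
All 16 rows match — the expression computes G exactly.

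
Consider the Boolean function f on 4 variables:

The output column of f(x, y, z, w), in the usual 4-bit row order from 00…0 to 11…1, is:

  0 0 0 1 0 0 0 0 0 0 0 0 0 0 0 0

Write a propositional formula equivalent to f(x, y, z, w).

f(x, y, z, w) = ((¬x ∧ ¬y) ∧ z) ∧ w

f is 1 on exactly one input, (0,0,1,1), whose minterm is ¬x·¬y·z·w. So f is just that conjunction.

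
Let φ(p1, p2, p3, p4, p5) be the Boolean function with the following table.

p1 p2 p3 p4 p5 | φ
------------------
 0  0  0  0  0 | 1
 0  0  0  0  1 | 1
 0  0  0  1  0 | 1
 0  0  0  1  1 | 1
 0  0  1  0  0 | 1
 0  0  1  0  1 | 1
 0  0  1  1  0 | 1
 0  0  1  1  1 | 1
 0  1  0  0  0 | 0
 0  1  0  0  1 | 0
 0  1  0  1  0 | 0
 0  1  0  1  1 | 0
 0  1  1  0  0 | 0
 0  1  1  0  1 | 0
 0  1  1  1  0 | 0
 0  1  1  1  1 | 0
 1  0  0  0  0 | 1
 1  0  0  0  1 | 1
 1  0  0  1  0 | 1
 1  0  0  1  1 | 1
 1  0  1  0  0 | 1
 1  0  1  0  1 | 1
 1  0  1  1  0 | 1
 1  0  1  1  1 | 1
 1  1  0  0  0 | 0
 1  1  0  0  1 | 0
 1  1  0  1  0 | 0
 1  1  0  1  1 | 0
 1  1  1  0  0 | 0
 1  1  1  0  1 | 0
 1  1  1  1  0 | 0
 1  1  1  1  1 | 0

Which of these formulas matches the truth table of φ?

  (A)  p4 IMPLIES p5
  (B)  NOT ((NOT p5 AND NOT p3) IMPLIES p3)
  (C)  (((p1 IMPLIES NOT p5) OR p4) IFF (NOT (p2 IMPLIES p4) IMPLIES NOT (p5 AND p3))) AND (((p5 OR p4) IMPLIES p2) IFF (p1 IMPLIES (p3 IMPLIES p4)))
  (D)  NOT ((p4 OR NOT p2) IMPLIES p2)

(A): at (0,0,0,1,0) it gives 0, but φ = 1 — eliminated.
(B): at (0,0,0,0,1) it gives 0, but φ = 1 — eliminated.
(C): at (0,0,0,0,1) it gives 0, but φ = 1 — eliminated.
(D) is the remaining candidate, and it agrees with φ on all 32 inputs.

D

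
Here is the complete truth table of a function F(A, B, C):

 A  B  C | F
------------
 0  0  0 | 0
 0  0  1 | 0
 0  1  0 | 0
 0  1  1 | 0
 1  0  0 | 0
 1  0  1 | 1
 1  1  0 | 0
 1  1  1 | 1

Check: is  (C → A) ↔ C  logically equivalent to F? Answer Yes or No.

Yes

Check the formula against F row by row:
  A=0, B=0, C=0: formula gives 0, F = 0 ✓
  A=0, B=0, C=1: formula gives 0, F = 0 ✓
  A=0, B=1, C=0: formula gives 0, F = 0 ✓
  A=0, B=1, C=1: formula gives 0, F = 0 ✓
  A=1, B=0, C=0: formula gives 0, F = 0 ✓
  …and likewise for the remaining 3 rows.
All 8 rows match — the expression computes F exactly.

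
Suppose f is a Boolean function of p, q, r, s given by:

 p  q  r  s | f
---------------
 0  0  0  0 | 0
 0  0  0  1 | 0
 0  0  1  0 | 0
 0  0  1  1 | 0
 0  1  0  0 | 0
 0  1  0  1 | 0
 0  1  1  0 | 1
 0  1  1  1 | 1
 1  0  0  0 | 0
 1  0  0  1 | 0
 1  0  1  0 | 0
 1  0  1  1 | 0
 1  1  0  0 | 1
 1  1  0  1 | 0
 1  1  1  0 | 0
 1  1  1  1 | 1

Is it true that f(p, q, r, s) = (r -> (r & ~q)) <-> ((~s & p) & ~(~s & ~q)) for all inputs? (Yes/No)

Check the formula against f row by row:
  p=0, q=0, r=0, s=0: formula gives 0, f = 0 ✓
  p=0, q=0, r=0, s=1: formula gives 0, f = 0 ✓
  p=0, q=0, r=1, s=0: formula gives 0, f = 0 ✓
  p=0, q=0, r=1, s=1: formula gives 0, f = 0 ✓
  … (the remaining 12 rows also agree.)
No disagreement on any input; they are logically equivalent.

Yes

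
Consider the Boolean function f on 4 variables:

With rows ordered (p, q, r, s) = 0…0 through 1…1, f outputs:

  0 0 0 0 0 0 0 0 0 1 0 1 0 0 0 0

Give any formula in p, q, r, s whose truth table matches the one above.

f=1 on 2 inputs: (1,0,0,1), (1,0,1,1). Reading each as a conjunction of literals (p·¬q·¬r·s, p·¬q·r·s) and taking the OR gives the canonical DNF.

f(p, q, r, s) = (((p ∧ ¬q) ∧ ¬r) ∧ s) ∨ (((p ∧ ¬q) ∧ r) ∧ s)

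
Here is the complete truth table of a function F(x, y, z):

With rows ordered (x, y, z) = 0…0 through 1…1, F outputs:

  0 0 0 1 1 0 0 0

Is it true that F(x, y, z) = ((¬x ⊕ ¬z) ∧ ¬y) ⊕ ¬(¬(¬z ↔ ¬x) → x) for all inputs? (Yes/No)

Check the formula against F row by row:
  x=0, y=0, z=0: formula gives 0, F = 0 ✓
  x=0, y=0, z=1: formula gives 0, F = 0 ✓
  x=0, y=1, z=0: formula gives 0, F = 0 ✓
  x=0, y=1, z=1: formula gives 1, F = 1 ✓
  x=1, y=0, z=0: formula gives 1, F = 1 ✓
  … (the remaining 3 rows also agree.)
No disagreement on any input; they are logically equivalent.

Yes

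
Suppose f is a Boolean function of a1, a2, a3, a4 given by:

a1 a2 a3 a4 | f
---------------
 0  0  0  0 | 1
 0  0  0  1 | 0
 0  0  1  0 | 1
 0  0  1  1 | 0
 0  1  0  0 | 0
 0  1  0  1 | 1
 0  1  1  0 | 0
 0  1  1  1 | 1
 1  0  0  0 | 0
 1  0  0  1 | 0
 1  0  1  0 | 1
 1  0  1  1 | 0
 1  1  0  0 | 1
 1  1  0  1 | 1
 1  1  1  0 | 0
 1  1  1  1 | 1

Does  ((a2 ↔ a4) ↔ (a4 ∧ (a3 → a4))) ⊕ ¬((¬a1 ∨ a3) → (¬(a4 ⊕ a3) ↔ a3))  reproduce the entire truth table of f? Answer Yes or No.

Check the formula against f row by row:
  a1=0, a2=0, a3=0, a4=0: formula gives 1, f = 1 ✓
  a1=0, a2=0, a3=0, a4=1: formula gives 0, f = 0 ✓
  a1=0, a2=0, a3=1, a4=0: formula gives 1, f = 1 ✓
  a1=0, a2=0, a3=1, a4=1: formula gives 0, f = 0 ✓
  … (the remaining 12 rows also agree.)
All 16 rows match — the expression computes f exactly.

Yes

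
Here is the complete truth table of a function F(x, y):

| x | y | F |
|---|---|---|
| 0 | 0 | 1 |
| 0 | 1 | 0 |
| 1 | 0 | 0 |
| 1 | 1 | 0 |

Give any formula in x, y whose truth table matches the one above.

The output is 1 only when every input is 0 — NOR of all inputs.

F(x, y) = ~(x | y)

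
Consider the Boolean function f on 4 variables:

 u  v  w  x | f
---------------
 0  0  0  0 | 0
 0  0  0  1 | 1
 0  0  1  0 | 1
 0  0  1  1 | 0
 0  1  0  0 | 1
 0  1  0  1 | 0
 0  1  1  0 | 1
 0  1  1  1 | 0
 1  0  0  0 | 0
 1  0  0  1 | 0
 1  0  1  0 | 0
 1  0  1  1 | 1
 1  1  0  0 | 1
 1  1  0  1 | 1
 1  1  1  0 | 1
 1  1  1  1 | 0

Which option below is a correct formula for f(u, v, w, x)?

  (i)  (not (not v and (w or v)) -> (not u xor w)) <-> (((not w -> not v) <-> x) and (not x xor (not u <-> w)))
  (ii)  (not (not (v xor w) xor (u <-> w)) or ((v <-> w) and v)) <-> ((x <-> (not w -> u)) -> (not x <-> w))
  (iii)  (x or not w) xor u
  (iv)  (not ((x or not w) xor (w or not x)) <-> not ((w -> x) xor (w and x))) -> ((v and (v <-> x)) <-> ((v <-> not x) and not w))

ii

(i): at (0,0,0,1) it gives 0, but f = 1 — eliminated.
(iii): at (0,0,0,0) it gives 1, but f = 0 — eliminated.
(iv): at (0,0,0,0) it gives 1, but f = 0 — eliminated.
Only (ii) survives; checking it on all 16 rows confirms it matches f.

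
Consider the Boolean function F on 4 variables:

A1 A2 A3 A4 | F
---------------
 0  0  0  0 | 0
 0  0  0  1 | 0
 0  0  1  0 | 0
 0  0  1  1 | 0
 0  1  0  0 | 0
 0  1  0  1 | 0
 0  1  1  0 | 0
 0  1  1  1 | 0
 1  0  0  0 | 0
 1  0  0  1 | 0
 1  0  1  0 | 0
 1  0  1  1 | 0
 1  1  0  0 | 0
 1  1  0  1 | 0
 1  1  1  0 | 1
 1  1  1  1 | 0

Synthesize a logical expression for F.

F(A1, A2, A3, A4) = ((A1 & A2) & A3) & ~A4

Only row (1,1,1,0) gives 1. That row's minterm A1·A2·A3·¬A4 is F directly.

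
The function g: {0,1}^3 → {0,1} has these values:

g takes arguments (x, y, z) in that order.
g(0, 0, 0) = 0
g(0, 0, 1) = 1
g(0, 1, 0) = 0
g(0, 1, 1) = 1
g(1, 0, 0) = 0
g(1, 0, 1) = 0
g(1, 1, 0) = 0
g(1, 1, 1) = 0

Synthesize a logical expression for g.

The 1-rows are (0,0,1), (0,1,1). Each contributes one minterm — ¬x·¬y·z; ¬x·y·z — and their disjunction is a sum-of-products form of g.

g(x, y, z) = ((NOT x AND NOT y) AND z) OR ((NOT x AND y) AND z)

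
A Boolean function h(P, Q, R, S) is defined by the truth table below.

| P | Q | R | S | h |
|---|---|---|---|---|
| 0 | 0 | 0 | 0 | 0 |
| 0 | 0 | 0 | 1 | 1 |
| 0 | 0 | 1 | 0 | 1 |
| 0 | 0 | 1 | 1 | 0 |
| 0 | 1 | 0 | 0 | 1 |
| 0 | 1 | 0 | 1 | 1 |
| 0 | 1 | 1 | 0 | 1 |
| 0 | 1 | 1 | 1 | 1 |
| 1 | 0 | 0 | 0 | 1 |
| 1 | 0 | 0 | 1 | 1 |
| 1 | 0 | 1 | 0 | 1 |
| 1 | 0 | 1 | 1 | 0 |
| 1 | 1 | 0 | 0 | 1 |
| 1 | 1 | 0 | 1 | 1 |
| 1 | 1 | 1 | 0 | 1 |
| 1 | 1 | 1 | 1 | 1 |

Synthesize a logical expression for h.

The 0-rows are (0,0,0,0), (0,0,1,1), (1,0,1,1). Take each as a conjunction (¬P·¬Q·¬R·¬S, ¬P·¬Q·R·S, P·¬Q·R·S), form their disjunction, and complement — that gives a formula that is 1 everywhere h is.

h(P, Q, R, S) = not (((((not P and not Q) and not R) and not S) or (((not P and not Q) and R) and S)) or (((P and not Q) and R) and S))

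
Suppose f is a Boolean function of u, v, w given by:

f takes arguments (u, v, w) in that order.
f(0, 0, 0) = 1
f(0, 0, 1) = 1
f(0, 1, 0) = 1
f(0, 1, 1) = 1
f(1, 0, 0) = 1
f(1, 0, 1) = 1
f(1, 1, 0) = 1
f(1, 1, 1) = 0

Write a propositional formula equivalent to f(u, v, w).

Only row (1,1,1) gives 0. So f is 1 everywhere except there — the complement of the minterm u·v·w.

f(u, v, w) = ¬((u ∧ v) ∧ w)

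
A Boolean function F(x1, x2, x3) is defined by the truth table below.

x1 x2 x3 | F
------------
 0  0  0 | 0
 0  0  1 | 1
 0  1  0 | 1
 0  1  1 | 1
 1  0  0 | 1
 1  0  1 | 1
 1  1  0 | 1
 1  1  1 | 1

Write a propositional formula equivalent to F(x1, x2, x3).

F is 0 on exactly one input, (0,0,0), whose minterm is ¬x1·¬x2·¬x3. So F is the negation of that single conjunction.

F(x1, x2, x3) = ((x1' · x2') · x3')'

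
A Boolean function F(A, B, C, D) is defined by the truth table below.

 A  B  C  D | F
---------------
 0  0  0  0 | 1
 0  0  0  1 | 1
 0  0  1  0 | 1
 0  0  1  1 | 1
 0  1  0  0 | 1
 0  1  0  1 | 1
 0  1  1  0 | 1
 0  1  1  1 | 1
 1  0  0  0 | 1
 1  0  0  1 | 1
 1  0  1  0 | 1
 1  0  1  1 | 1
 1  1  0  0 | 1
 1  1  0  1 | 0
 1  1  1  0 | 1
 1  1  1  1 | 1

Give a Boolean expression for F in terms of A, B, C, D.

F(A, B, C, D) = ~(((A & B) & ~C) & D)

Only row (1,1,0,1) gives 0. So F is 1 everywhere except there — the complement of the minterm A·B·¬C·D.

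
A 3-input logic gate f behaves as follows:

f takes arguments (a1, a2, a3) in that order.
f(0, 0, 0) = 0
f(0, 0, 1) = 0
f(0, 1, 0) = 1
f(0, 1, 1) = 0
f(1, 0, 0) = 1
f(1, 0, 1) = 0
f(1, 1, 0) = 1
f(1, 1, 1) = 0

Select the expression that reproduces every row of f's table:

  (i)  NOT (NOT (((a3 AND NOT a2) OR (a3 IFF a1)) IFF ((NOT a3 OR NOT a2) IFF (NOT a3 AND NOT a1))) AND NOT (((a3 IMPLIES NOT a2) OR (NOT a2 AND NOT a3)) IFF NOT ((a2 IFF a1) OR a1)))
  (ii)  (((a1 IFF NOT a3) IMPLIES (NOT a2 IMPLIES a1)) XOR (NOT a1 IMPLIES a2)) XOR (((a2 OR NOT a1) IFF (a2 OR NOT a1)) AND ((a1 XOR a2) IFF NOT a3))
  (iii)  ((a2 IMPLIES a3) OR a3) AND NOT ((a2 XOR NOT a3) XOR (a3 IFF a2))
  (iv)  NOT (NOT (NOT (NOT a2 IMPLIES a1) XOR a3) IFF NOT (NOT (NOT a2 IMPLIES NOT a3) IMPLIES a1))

iv

(i): at (0,0,0) it gives 1, but f = 0 — eliminated.
(ii): at (0,0,0) it gives 1, but f = 0 — eliminated.
(iii): at (0,0,0) it gives 1, but f = 0 — eliminated.
(iv) is the remaining candidate, and it agrees with f on all 8 inputs.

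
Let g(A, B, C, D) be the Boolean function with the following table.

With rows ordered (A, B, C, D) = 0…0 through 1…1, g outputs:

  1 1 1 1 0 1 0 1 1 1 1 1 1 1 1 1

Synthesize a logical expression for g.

g(A, B, C, D) = NOT ((((NOT A AND B) AND NOT C) AND NOT D) OR (((NOT A AND B) AND C) AND NOT D))

g is 0 on only 2 rows — (0,1,0,0), (0,1,1,0). Writing each as a minterm (¬A·B·¬C·¬D, ¬A·B·C·¬D) and OR-ing them characterizes exactly where g=0, so g is the negation of that disjunction.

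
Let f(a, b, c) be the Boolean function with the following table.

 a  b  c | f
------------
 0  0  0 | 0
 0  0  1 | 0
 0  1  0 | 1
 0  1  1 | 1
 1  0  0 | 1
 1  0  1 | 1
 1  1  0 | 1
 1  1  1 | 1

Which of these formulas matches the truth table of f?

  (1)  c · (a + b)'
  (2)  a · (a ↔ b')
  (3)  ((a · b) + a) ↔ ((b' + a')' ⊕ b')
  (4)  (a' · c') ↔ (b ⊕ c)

(1) disagrees with f on (0,0,1) (formula → 1, table → 0); rule it out.
(2) disagrees with f on (0,1,0) (formula → 0, table → 1); rule it out.
(4) disagrees with f on (1,0,1) (formula → 0, table → 1); rule it out.
Only (3) survives; checking it on all 8 rows confirms it matches f.

3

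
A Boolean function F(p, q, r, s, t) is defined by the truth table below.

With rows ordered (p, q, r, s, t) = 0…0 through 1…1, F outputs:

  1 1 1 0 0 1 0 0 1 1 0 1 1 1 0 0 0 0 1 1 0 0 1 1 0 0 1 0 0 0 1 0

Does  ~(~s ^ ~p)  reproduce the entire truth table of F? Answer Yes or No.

Test each input against both F and the formula:
  p=0, q=0, r=0, s=0, t=0: formula gives 1, F = 1 ✓
  p=0, q=0, r=0, s=0, t=1: formula gives 1, F = 1 ✓
  p=0, q=0, r=0, s=1, t=0: formula gives 0, but F = 1 ✗
Since they disagree at (0,0,0,1,0), the expression is not a correct formula for F.

No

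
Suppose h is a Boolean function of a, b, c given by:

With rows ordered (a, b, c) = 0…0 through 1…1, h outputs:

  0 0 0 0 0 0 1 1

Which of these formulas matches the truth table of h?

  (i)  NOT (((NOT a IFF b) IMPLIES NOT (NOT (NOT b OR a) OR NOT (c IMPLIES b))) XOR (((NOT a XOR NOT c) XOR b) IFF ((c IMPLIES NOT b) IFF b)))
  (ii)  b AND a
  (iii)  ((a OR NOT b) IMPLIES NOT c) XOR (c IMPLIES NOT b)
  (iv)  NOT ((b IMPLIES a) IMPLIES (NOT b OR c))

ii

(i) fails at (0,0,0): the formula yields 1, h is 0.
(iii) fails at (0,0,1): the formula yields 1, h is 0.
(iv) fails at (1,1,1): the formula yields 0, h is 1.
Only (ii) survives; checking it on all 8 rows confirms it matches h.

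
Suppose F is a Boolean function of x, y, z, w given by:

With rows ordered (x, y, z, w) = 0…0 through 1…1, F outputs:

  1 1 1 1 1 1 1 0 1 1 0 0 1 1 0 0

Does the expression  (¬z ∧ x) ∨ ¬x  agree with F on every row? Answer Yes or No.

No

Evaluate (¬z ∧ x) ∨ ¬x on each row and compare to F:
  x=0, y=0, z=0, w=0: formula gives 1, F = 1 ✓
  x=0, y=0, z=0, w=1: formula gives 1, F = 1 ✓
  x=0, y=0, z=1, w=0: formula gives 1, F = 1 ✓
  x=0, y=0, z=1, w=1: formula gives 1, F = 1 ✓
  …
  x=0, y=1, z=1, w=1: formula gives 1, but F = 0 ✗
Since they disagree at (0,1,1,1), the expression is not a correct formula for F.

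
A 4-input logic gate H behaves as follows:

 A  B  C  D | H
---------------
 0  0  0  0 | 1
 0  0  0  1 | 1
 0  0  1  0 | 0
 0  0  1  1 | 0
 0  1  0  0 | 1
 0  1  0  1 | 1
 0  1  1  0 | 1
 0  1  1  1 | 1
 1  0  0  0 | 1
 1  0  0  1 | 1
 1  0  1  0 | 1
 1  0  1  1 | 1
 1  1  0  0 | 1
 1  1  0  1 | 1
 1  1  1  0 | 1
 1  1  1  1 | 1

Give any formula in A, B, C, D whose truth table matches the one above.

H(A, B, C, D) = not ((((not A and not B) and C) and not D) or (((not A and not B) and C) and D))

H is 0 on only 2 rows — (0,0,1,0), (0,0,1,1). Writing each as a minterm (¬A·¬B·C·¬D, ¬A·¬B·C·D) and OR-ing them characterizes exactly where H=0, so H is the negation of that disjunction.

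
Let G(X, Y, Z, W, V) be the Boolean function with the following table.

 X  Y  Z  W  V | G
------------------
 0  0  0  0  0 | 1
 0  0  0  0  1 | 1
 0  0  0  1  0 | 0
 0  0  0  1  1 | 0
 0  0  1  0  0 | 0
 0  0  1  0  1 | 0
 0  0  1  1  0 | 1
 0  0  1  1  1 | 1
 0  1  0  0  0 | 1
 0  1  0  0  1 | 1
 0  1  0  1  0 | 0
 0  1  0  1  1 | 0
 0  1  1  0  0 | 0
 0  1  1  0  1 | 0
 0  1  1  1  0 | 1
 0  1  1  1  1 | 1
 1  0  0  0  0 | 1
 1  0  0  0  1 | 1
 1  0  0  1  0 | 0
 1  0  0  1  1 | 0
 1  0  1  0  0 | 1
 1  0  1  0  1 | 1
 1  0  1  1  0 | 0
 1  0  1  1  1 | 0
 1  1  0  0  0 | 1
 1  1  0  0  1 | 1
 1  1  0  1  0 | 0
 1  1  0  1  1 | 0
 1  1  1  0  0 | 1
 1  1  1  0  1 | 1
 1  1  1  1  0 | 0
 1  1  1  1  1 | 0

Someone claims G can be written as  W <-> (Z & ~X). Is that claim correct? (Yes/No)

Yes

Check the formula against G row by row:
  X=0, Y=0, Z=0, W=0, V=0: formula gives 1, G = 1 ✓
  X=0, Y=0, Z=0, W=0, V=1: formula gives 1, G = 1 ✓
  X=0, Y=0, Z=0, W=1, V=0: formula gives 0, G = 0 ✓
  X=0, Y=0, Z=0, W=1, V=1: formula gives 0, G = 0 ✓
  …and likewise for the remaining 28 rows.
All 32 rows match — the expression computes G exactly.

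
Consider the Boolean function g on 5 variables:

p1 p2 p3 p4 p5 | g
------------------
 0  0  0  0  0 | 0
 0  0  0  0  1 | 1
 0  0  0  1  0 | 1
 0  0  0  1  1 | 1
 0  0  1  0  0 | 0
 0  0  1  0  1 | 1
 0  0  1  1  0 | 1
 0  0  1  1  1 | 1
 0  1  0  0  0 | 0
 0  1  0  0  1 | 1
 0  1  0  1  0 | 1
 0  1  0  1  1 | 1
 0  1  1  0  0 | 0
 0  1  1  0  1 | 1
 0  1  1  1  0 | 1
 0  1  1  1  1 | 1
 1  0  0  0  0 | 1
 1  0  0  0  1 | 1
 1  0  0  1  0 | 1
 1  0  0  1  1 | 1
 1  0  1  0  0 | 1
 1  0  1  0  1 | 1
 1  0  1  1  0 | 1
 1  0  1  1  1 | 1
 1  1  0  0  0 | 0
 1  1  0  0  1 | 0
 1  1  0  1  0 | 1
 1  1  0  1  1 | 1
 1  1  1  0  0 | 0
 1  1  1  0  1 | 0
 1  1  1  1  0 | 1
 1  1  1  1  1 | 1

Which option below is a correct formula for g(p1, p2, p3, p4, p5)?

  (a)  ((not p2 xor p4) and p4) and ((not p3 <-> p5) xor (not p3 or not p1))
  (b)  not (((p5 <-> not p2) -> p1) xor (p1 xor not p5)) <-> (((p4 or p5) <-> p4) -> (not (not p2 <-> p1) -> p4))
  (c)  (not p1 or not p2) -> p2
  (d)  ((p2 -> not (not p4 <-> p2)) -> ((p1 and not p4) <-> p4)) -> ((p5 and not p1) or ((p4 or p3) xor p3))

(a) disagrees with g on (0,0,0,0,1) (formula → 0, table → 1); rule it out.
(b) disagrees with g on (0,1,0,0,1) (formula → 0, table → 1); rule it out.
(c) disagrees with g on (0,0,0,0,1) (formula → 0, table → 1); rule it out.
Only (d) survives; checking it on all 32 rows confirms it matches g.

d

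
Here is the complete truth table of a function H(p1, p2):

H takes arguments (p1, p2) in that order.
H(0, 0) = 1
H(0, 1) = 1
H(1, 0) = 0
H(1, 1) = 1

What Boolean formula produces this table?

This is p1 → p2 (false only at 1,0).

H(p1, p2) = p1 → p2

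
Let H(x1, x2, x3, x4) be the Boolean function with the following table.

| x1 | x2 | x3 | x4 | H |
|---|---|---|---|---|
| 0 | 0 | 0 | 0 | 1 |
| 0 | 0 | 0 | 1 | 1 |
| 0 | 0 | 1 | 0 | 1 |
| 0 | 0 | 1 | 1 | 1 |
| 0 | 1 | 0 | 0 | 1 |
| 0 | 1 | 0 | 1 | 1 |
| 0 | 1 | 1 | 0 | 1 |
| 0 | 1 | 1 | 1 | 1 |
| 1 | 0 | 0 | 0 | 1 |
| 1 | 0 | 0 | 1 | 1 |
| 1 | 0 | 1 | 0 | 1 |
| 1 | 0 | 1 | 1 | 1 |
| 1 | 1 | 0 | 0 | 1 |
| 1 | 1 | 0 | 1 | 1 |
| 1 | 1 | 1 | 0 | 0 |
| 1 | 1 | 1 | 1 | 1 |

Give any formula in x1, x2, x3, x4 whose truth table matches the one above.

H(x1, x2, x3, x4) = ¬(((x1 ∧ x2) ∧ x3) ∧ ¬x4)

Only row (1,1,1,0) gives 0. So H is 1 everywhere except there — the complement of the minterm x1·x2·x3·¬x4.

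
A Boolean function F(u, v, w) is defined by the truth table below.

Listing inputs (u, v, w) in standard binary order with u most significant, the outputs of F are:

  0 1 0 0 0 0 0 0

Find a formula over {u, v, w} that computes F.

Only row (0,0,1) gives 1. That row's minterm ¬u·¬v·w is F directly.

F(u, v, w) = (NOT u AND NOT v) AND w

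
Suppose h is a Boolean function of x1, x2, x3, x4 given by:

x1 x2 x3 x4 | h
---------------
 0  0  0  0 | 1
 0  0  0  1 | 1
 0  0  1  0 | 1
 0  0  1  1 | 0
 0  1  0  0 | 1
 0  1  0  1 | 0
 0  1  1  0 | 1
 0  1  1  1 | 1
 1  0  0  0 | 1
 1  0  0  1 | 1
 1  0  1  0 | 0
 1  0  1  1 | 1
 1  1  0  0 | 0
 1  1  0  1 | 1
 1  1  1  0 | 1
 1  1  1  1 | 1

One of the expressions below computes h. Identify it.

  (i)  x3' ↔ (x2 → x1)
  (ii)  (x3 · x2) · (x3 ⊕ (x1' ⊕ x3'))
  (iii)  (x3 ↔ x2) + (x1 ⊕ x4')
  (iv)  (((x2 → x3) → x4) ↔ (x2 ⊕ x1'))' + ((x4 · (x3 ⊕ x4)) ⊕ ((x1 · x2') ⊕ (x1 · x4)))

iii

(i) disagrees with h on (0,0,1,0) (formula → 0, table → 1); rule it out.
(ii) disagrees with h on (0,0,0,0) (formula → 0, table → 1); rule it out.
(iv) disagrees with h on (0,1,0,1) (formula → 1, table → 0); rule it out.
(iii) is the remaining candidate, and it agrees with h on all 16 inputs.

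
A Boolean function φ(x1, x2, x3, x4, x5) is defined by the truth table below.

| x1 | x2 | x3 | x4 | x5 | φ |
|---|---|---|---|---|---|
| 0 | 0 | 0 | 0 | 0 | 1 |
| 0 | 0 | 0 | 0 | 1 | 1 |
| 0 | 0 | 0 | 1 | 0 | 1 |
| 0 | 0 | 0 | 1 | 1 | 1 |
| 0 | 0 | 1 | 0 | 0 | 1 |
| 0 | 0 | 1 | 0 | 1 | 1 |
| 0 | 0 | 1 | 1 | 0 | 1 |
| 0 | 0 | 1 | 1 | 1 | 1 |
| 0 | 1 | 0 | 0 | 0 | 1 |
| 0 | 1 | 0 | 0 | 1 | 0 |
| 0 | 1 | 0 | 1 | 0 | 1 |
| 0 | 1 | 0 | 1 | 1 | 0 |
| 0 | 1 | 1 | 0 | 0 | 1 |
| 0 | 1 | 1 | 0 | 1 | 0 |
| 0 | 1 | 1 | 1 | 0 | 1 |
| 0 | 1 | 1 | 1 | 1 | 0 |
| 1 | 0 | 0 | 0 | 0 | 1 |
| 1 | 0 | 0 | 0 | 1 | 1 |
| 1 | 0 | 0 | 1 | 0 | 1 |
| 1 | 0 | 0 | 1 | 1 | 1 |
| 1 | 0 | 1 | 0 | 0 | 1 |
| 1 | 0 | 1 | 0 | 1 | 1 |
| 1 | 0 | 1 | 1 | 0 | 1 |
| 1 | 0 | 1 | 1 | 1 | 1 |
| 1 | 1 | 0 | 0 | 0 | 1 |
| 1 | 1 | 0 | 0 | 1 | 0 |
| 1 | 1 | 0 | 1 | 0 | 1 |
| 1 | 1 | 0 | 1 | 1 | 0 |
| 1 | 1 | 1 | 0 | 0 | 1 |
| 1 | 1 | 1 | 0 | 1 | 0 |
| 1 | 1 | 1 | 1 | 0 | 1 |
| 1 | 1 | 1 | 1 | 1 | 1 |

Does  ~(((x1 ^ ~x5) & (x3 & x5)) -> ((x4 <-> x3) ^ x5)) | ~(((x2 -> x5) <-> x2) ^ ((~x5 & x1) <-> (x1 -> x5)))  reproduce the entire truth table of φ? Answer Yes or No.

Yes

Test each input against both φ and the formula:
  x1=0, x2=0, x3=0, x4=0, x5=0: formula gives 1, φ = 1 ✓
  x1=0, x2=0, x3=0, x4=0, x5=1: formula gives 1, φ = 1 ✓
  x1=0, x2=0, x3=0, x4=1, x5=0: formula gives 1, φ = 1 ✓
  x1=0, x2=0, x3=0, x4=1, x5=1: formula gives 1, φ = 1 ✓
  … (the remaining 28 rows also agree.)
No disagreement on any input; they are logically equivalent.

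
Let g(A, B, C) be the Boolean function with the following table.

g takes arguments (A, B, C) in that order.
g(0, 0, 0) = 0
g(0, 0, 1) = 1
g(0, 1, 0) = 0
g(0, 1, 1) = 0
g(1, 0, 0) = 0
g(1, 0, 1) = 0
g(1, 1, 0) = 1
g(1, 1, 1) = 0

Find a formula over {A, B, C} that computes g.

The 1-rows are (0,0,1), (1,1,0). Each contributes one minterm — ¬A·¬B·C; A·B·¬C — and their disjunction is a sum-of-products form of g.

g(A, B, C) = ((~A & ~B) & C) | ((A & B) & ~C)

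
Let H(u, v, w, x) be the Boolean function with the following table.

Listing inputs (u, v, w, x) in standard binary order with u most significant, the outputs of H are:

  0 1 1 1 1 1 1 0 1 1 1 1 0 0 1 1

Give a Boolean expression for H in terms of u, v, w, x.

H is 0 on only 4 rows — (0,0,0,0), (0,1,1,1), (1,1,0,0), (1,1,0,1). Writing each as a minterm (¬u·¬v·¬w·¬x, ¬u·v·w·x, u·v·¬w·¬x, u·v·¬w·x) and OR-ing them characterizes exactly where H=0, so H is the negation of that disjunction.

H(u, v, w, x) = NOT ((((((NOT u AND NOT v) AND NOT w) AND NOT x) OR (((NOT u AND v) AND w) AND x)) OR (((u AND v) AND NOT w) AND NOT x)) OR (((u AND v) AND NOT w) AND x))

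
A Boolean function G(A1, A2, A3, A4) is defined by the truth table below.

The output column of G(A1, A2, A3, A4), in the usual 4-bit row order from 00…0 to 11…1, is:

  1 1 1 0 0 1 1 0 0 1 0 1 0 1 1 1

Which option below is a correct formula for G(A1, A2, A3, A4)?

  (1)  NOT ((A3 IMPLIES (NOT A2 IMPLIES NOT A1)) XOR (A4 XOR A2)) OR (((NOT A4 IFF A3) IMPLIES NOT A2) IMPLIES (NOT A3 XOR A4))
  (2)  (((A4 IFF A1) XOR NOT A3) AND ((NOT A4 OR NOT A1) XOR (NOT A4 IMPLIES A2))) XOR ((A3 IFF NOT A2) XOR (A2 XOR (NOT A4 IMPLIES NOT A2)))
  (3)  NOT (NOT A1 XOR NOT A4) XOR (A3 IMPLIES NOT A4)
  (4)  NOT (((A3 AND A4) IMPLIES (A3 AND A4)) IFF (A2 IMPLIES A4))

(1) disagrees with G on (0,0,1,0) (formula → 0, table → 1); rule it out.
(3) disagrees with G on (0,0,0,0) (formula → 0, table → 1); rule it out.
(4) disagrees with G on (0,0,0,0) (formula → 0, table → 1); rule it out.
That leaves (2). Evaluating it on every row reproduces the table of G exactly.

2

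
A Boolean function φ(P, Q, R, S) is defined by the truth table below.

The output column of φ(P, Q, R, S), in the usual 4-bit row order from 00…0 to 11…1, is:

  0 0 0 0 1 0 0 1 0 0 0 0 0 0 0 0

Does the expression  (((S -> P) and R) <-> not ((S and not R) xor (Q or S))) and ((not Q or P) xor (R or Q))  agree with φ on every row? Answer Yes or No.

Yes

Test each input against both φ and the formula:
  P=0, Q=0, R=0, S=0: formula gives 0, φ = 0 ✓
  P=0, Q=0, R=0, S=1: formula gives 0, φ = 0 ✓
  P=0, Q=0, R=1, S=0: formula gives 0, φ = 0 ✓
  P=0, Q=0, R=1, S=1: formula gives 0, φ = 0 ✓
  … (the remaining 12 rows also agree.)
Every row agrees, so the formula is equivalent.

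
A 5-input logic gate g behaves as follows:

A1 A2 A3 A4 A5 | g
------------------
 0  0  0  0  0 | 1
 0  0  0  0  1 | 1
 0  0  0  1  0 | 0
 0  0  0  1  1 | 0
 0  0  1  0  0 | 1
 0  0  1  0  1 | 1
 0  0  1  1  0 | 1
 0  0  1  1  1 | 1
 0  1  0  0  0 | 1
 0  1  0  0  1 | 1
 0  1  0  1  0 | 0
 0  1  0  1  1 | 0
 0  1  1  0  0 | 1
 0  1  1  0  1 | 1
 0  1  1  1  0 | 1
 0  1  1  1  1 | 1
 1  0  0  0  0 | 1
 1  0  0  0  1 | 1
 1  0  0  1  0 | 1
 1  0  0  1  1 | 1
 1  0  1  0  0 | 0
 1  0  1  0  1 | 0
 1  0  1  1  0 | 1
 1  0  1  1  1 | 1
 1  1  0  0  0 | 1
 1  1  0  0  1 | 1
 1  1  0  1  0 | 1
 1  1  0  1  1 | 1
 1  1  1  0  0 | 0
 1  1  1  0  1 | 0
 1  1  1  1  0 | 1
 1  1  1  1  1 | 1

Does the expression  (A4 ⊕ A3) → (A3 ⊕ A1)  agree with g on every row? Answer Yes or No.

Check the formula against g row by row:
  A1=0, A2=0, A3=0, A4=0, A5=0: formula gives 1, g = 1 ✓
  A1=0, A2=0, A3=0, A4=0, A5=1: formula gives 1, g = 1 ✓
  A1=0, A2=0, A3=0, A4=1, A5=0: formula gives 0, g = 0 ✓
  A1=0, A2=0, A3=0, A4=1, A5=1: formula gives 0, g = 0 ✓
  … (the remaining 28 rows also agree.)
All 32 rows match — the expression computes g exactly.

Yes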